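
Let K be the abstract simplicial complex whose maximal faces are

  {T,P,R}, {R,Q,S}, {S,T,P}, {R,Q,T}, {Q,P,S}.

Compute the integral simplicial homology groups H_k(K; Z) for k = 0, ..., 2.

H_0 ≅ Z,  H_1 ≅ Z,  H_2 = 0.

K has 5 vertices, 10 edges, 5 triangles.
rank ∂_0 = 0, rank ∂_1 = 4 ⇒ b_0 = 5 − 0 − 4 = 1; all invariant factors of ∂_1 are 1 so no torsion. So H_0 ≅ Z.
rank ∂_1 = 4, rank ∂_2 = 5 ⇒ b_1 = 10 − 4 − 5 = 1; all invariant factors of ∂_2 are 1 so no torsion. So H_1 ≅ Z.
rank ∂_2 = 5, rank ∂_3 = 0 ⇒ b_2 = 5 − 5 − 0 = 0. So H_2 ≅ 0.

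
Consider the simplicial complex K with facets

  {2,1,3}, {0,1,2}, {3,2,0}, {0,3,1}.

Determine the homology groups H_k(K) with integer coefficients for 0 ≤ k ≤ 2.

K has 4 vertices, 6 edges, 4 triangles.
rank ∂_0 = 0, rank ∂_1 = 3 ⇒ b_0 = 4 − 0 − 3 = 1; all invariant factors of ∂_1 are 1 so no torsion. So H_0 = Z.
rank ∂_1 = 3, rank ∂_2 = 3 ⇒ b_1 = 6 − 3 − 3 = 0; all invariant factors of ∂_2 are 1 so no torsion. So H_1 = 0.
rank ∂_2 = 3, rank ∂_3 = 0 ⇒ b_2 = 4 − 3 − 0 = 1. So H_2 = Z.

H_0 = Z,  H_1 = 0,  H_2 = Z.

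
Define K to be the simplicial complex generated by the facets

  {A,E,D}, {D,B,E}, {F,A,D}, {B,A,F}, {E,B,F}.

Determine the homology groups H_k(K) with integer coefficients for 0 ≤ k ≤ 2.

Order the vertices as A < B < D < E < F. Listing each simplex with vertices in this order, K has dimension 2 with simplices:

  0-simplices (5): A, B, D, E, F
  1-simplices (10): AB, AD, AE, AF, BD, BE, BF, DE, DF, EF
  2-simplices (5): ABF, ADE, ADF, BDE, BEF

so the chain groups are C_0 ≅ Z^5, C_1 ≅ Z^10, C_2 ≅ Z^5.

∂_1: C_1 → C_0 is given by ∂[p,q] = [q] − [p].
The 5×10 boundary matrix has rank 4 and Smith normal form diag(1,1,1,1).

Boundary ∂_2: C_2 → C_1 maps a triangle to the signed sum of its edges. For instance
  ∂BDE = DE − BE + BD,
  ∂BEF = EF − BF + BE.
This gives a 10×5 integer matrix of rank 5; reducing to Smith normal form yields diagonal entries (1,1,1,1,1).

Computing H_k = (kernel of ∂_k) / (image of ∂_{k+1}):

  H_0: rank C_0 − rank ∂_1 = 5 − 4 = 1, and the invariant factors of ∂_1 are all 1, so H_0 ≅ Z.
  H_1: rank ker ∂_1 − rank ∂_2 = (10 − 4) − 5 = 1, and the invariant factors of ∂_2 are all 1, so H_1 ≅ Z.
  H_2: rank ker ∂_2 − rank ∂_3 = (5 − 5) − 0 = 0, and there is no ∂_3, so H_2 ≅ 0.

(K is a triangulation of the Möbius band.)

H_0 = Z,  H_1 = Z,  H_2 = 0.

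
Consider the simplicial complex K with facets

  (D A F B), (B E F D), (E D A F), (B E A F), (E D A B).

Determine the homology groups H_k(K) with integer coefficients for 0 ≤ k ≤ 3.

K has 5 vertices, 10 edges, 10 triangles, 5 3-simplices.
rank ∂_0 = 0, rank ∂_1 = 4 ⇒ b_0 = 5 − 0 − 4 = 1; all invariant factors of ∂_1 are 1 so no torsion. So H_0 = Z.
rank ∂_1 = 4, rank ∂_2 = 6 ⇒ b_1 = 10 − 4 − 6 = 0; all invariant factors of ∂_2 are 1 so no torsion. So H_1 = 0.
rank ∂_2 = 6, rank ∂_3 = 4 ⇒ b_2 = 10 − 6 − 4 = 0; all invariant factors of ∂_3 are 1 so no torsion. So H_2 = 0.
rank ∂_3 = 4, rank ∂_4 = 0 ⇒ b_3 = 5 − 4 − 0 = 1. So H_3 = Z.

H_0 ≅ Z,  H_1 = 0,  H_2 = 0,  H_3 ≅ Z.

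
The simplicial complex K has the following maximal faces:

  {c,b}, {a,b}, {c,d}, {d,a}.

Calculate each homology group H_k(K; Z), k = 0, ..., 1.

We work with the vertex ordering a < b < c < d. The simplices of K, each written with vertices in increasing order, are:

  0-simplices (4): a, b, c, d
  1-simplices (4): ab, ad, bc, cd

so the chain groups are C_0 ≅ Z^4, C_1 ≅ Z^4.

Boundary ∂_1: C_1 → C_0 maps an edge to its endpoints' difference, ∂[p,q] = q − p.
The resulting 4×4 matrix has rank 3, and its Smith normal form has invariant factors (1,1,1).

Computing H_k = (kernel of ∂_k) / (image of ∂_{k+1}):

  H_0: rank C_0 − rank ∂_1 = 4 − 3 = 1, and the invariant factors of ∂_1 are all 1, so H_0 = Z.
  H_1: rank ker ∂_1 − rank ∂_2 = (4 − 3) − 0 = 1, and there is no ∂_2, so H_1 = Z.

As a check, the Euler characteristic is 4 − 4 = 0, which agrees with 1 − 1 = 0.

H_0 ≅ Z,  H_1 ≅ Z.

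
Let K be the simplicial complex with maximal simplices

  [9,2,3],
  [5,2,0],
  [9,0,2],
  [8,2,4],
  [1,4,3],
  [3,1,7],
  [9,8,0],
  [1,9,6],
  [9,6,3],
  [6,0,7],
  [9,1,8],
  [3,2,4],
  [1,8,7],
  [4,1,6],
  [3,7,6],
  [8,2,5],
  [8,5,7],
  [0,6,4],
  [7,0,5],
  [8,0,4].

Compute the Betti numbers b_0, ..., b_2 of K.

Order the vertices as 0 < 1 < 2 < 3 < 4 < 5 < 6 < 7 < 8 < 9. Listing each simplex with vertices in this order, K has dimension 2 with simplices:

  0-simplices (10): [0], [1], [2], [3], [4], [5], [6], [7], [8], [9]
  1-simplices (30): (30 of them)
  2-simplices (20): (20 of them)

giving chain groups C_0 ≅ Z^10, C_1 ≅ Z^30, C_2 ≅ Z^20.

Boundary ∂_1: C_1 → C_0 is given by ∂[p,q] = [q] − [p].
This gives a 10×30 integer matrix of rank 9; reducing to Smith normal form yields diagonal entries (1,1,1,1,1,1,1,1,1).

Boundary ∂_2: C_2 → C_1 maps a triangle to the signed sum of its edges. For instance
  ∂[2,3,4] = [3,4] − [2,4] + [2,3],
  ∂[2,4,8] = [4,8] − [2,8] + [2,4].
The 30×20 boundary matrix has rank 20 and Smith normal form diag(1,1,1,1,1,1,1,1,1,1,1,1,1,1,1,1,1,1,1,2).

Computing H_k = (kernel of ∂_k) / (image of ∂_{k+1}):

  H_0: rank C_0 − rank ∂_1 = 10 − 9 = 1, and the invariant factors of ∂_1 are all 1, so H_0 = Z.
  H_1: rank ker ∂_1 − rank ∂_2 = (30 − 9) − 20 = 1, and ∂_2 has invariant factor 2 > 1, so H_1 = Z ⊕ Z_2.
  H_2: rank ker ∂_2 − rank ∂_3 = (20 − 20) − 0 = 0, and there is no ∂_3, so H_2 = 0.

Hence the Betti numbers are b_0 = 1, b_1 = 1, b_2 = 0.

b_0 = 1, b_1 = 1, b_2 = 0.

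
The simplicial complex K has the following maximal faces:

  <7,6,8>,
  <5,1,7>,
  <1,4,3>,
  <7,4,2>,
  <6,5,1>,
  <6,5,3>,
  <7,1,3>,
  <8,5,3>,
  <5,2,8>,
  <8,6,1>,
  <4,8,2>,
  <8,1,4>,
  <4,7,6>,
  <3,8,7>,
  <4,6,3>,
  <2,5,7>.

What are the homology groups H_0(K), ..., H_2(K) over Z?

K has 8 vertices, 24 edges, 16 triangles.
rank ∂_0 = 0, rank ∂_1 = 7 ⇒ b_0 = 8 − 0 − 7 = 1; all invariant factors of ∂_1 are 1 so no torsion. So H_0 ≅ Z.
rank ∂_1 = 7, rank ∂_2 = 15 ⇒ b_1 = 24 − 7 − 15 = 2; all invariant factors of ∂_2 are 1 so no torsion. So H_1 ≅ Z^2.
rank ∂_2 = 15, rank ∂_3 = 0 ⇒ b_2 = 16 − 15 − 0 = 1. So H_2 ≅ Z.

H_0 ≅ Z,  H_1 ≅ Z^2,  H_2 ≅ Z.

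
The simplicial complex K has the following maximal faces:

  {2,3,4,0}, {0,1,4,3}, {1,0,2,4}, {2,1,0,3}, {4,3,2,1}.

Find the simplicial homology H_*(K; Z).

Fix the vertex order 0 < 1 < 2 < 3 < 4 and write every simplex with vertices in increasing order. Then dim K = 3 and the simplices of K are:

  0-simplices (5): [0], [1], [2], [3], [4]
  1-simplices (10): [0,1], [0,2], [0,3], [0,4], [1,2], [1,3], [1,4], [2,3], [2,4], [3,4]
  2-simplices (10): [0,1,2], [0,1,3], [0,1,4], [0,2,3], [0,2,4], [0,3,4], [1,2,3], [1,2,4], [1,3,4], [2,3,4]
  3-simplices (5): [0,1,2,3], [0,1,2,4], [0,1,3,4], [0,2,3,4], [1,2,3,4]

Hence C_0 ≅ Z^5, C_1 ≅ Z^10, C_2 ≅ Z^10, C_3 ≅ Z^5.

∂_1: C_1 → C_0 sends each edge [p,q] (with p < q) to q − p.
The resulting 5×10 matrix has rank 4, and its Smith normal form has invariant factors (1,1,1,1).

The boundary map ∂_2: C_2 → C_1 sends each 2-simplex [p,q,r] to [q,r] − [p,r] + [p,q]. For instance
  ∂[0,1,2] = [1,2] − [0,2] + [0,1],
  ∂[0,1,3] = [1,3] − [0,3] + [0,1].
This gives a 10×10 integer matrix of rank 6; reducing to Smith normal form yields diagonal entries (1,1,1,1,1,1).

Boundary ∂_3: C_3 → C_2 sends each 3-simplex σ to the alternating sum Σ_i (−1)^i (σ with its i-th vertex removed). For instance
  ∂[0,2,3,4] = [2,3,4] − [0,3,4] + [0,2,4] − [0,2,3],
  ∂[1,2,3,4] = [2,3,4] − [1,3,4] + [1,2,4] − [1,2,3].
The 10×5 boundary matrix has rank 4 and Smith normal form diag(1,1,1,1).

Now H_k = ker ∂_k / im ∂_{k+1}, so:

  H_0: rank C_0 − rank ∂_1 = 5 − 4 = 1, and the invariant factors of ∂_1 are all 1, so H_0 = Z.
  H_1: rank ker ∂_1 − rank ∂_2 = (10 − 4) − 6 = 0, and the invariant factors of ∂_2 are all 1, so H_1 = 0.
  H_2: rank ker ∂_2 − rank ∂_3 = (10 − 6) − 4 = 0, and the invariant factors of ∂_3 are all 1, so H_2 = 0.
  H_3: rank ker ∂_3 − rank ∂_4 = (5 − 4) − 0 = 1, and there is no ∂_4, so H_3 = Z.

As a check, the Euler characteristic is 5 − 10 + 10 − 5 = 0, which agrees with 1 − 0 + 0 − 1 = 0.
(K is a triangulation of the 3-sphere S^3.)

H_0 ≅ Z,  H_1 = 0,  H_2 = 0,  H_3 ≅ Z.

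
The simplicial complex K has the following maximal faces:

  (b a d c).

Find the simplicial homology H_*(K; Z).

Order the vertices as a < b < c < d. Listing each simplex with vertices in this order, K has dimension 3 with simplices:

  0-simplices (4): a, b, c, d
  1-simplices (6): ab, ac, ad, bc, bd, cd
  2-simplices (4): abc, abd, acd, bcd
  3-simplices (1): abcd

Hence C_0 ≅ Z^4, C_1 ≅ Z^6, C_2 ≅ Z^4, C_3 ≅ Z^1.

The boundary map ∂_1: C_1 → C_0 maps an edge to its endpoints' difference, ∂[p,q] = q − p. For instance
  ∂bc = c − b.
The resulting 4×6 matrix has rank 3, and its Smith normal form has invariant factors (1,1,1).

The boundary map ∂_2: C_2 → C_1 acts by ∂[p,q,r] = [q,r] − [p,r] + [p,q]. For instance
  ∂bcd = cd − bd + bc,
  ∂abd = bd − ad + ab.
As a 6×4 matrix over Z this has rank 3, with invariant factors (1,1,1).

Boundary ∂_3: C_3 → C_2 sends each 3-simplex σ to the alternating sum Σ_i (−1)^i (σ with its i-th vertex removed). For instance
  ∂abcd = bcd − acd + abd − abc.
The 4×1 boundary matrix has rank 1 and Smith normal form diag(1).

Now H_k = ker ∂_k / im ∂_{k+1}, so:

  H_0: rank C_0 − rank ∂_1 = 4 − 3 = 1, and the invariant factors of ∂_1 are all 1, so H_0 ≅ Z.
  H_1: rank ker ∂_1 − rank ∂_2 = (6 − 3) − 3 = 0, and the invariant factors of ∂_2 are all 1, so H_1 ≅ 0.
  H_2: rank ker ∂_2 − rank ∂_3 = (4 − 3) − 1 = 0, and the invariant factors of ∂_3 are all 1, so H_2 ≅ 0.
  H_3: rank ker ∂_3 − rank ∂_4 = (1 − 1) − 0 = 0, and there is no ∂_4, so H_3 ≅ 0.

H_0 = Z,  H_1 = 0,  H_2 = 0,  H_3 = 0.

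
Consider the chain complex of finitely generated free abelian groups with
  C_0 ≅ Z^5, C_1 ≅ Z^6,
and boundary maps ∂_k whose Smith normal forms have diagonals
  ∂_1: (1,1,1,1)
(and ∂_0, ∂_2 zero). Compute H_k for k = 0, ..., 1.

H_0 ≅ Z,  H_1 ≅ Z^2.

H_0: b_0 = 5 − 0 − 4 = 1; torsion from ∂_1 factors > 1: none. So H_0 ≅ Z.
H_1: b_1 = 6 − 4 − 0 = 2; torsion from ∂_2 factors > 1: none. So H_1 ≅ Z^2.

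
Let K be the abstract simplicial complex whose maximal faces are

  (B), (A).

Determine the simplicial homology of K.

Take the total order A < B on the vertex set. Then K (dimension 0) consists of the simplices:

  0-simplices (2): A, B

so the chain groups are C_0 ≅ Z^2.

Computing H_k = (kernel of ∂_k) / (image of ∂_{k+1}):

  H_0: rank C_0 − rank ∂_1 = 2 − 0 = 2, and there is no ∂_1, so H_0 ≅ Z^2.

H_0 ≅ Z^2.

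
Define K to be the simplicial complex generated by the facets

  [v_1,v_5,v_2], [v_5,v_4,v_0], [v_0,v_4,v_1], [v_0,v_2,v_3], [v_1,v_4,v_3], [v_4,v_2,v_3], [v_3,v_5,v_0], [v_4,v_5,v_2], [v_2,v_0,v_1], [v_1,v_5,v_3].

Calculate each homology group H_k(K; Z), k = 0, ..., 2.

Take the total order v_0 < v_1 < v_2 < v_3 < v_4 < v_5 on the vertex set. Then K (dimension 2) consists of the simplices:

  0-simplices (6): [v_0], [v_1], [v_2], [v_3], [v_4], [v_5]
  1-simplices (15): (15 of them)
  2-simplices (10): [v_0,v_1,v_2], [v_0,v_1,v_4], [v_0,v_2,v_3], [v_0,v_3,v_5], [v_0,v_4,v_5], [v_1,v_2,v_5], [v_1,v_3,v_4], [v_1,v_3,v_5], [v_2,v_3,v_4], [v_2,v_4,v_5]

Hence C_0 ≅ Z^6, C_1 ≅ Z^15, C_2 ≅ Z^10.

Boundary ∂_1: C_1 → C_0 is given by ∂[p,q] = [q] − [p].
This gives a 6×15 integer matrix of rank 5; reducing to Smith normal form yields diagonal entries (1,1,1,1,1).

Boundary ∂_2: C_2 → C_1 sends each 2-simplex [p,q,r] to [q,r] − [p,r] + [p,q]. For instance
  ∂[v_0,v_1,v_4] = [v_1,v_4] − [v_0,v_4] + [v_0,v_1],
  ∂[v_1,v_3,v_4] = [v_3,v_4] − [v_1,v_4] + [v_1,v_3].
The resulting 15×10 matrix has rank 10, and its Smith normal form has invariant factors (1,1,1,1,1,1,1,1,1,2).

Now H_k = ker ∂_k / im ∂_{k+1}, so:

  H_0: rank C_0 − rank ∂_1 = 6 − 5 = 1, and the invariant factors of ∂_1 are all 1, so H_0 ≅ Z.
  H_1: rank ker ∂_1 − rank ∂_2 = (15 − 5) − 10 = 0, and ∂_2 has invariant factor 2 > 1, so H_1 ≅ Z/2.
  H_2: rank ker ∂_2 − rank ∂_3 = (10 − 10) − 0 = 0, and there is no ∂_3, so H_2 ≅ 0.

H_0 ≅ Z,  H_1 ≅ Z/2,  H_2 = 0.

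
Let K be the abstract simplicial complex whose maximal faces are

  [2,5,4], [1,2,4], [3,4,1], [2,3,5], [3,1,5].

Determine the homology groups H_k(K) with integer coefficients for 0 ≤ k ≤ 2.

H_0 = Z,  H_1 = Z,  H_2 = 0.

K has 5 vertices, 10 edges, 5 triangles.
rank ∂_0 = 0, rank ∂_1 = 4 ⇒ b_0 = 5 − 0 − 4 = 1; all invariant factors of ∂_1 are 1 so no torsion. So H_0 ≅ Z.
rank ∂_1 = 4, rank ∂_2 = 5 ⇒ b_1 = 10 − 4 − 5 = 1; all invariant factors of ∂_2 are 1 so no torsion. So H_1 ≅ Z.
rank ∂_2 = 5, rank ∂_3 = 0 ⇒ b_2 = 5 − 5 − 0 = 0. So H_2 ≅ 0.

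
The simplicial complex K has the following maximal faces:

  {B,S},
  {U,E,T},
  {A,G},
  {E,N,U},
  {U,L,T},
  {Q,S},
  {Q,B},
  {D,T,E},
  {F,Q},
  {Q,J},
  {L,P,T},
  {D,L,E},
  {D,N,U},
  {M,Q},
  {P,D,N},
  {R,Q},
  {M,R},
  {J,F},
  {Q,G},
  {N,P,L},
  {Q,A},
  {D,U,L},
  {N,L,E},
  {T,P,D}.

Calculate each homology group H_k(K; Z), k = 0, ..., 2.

H_0 = Z^2,  H_1 = Z^4 ⊕ Z/2Z,  H_2 = 0.

Order the vertices as A < B < D < E < F < G < J < L < M < N < P < Q < R < S < T < U. Listing each simplex with vertices in this order, K has dimension 2 with simplices:

  0-simplices (16): A, B, D, E, F, G, J, L, M, N, P, Q, R, S, T, U
  1-simplices (30): AG, AQ, BQ, BS, DE, DL, DN, DP, DT, DU, EL, EN, ET, EU, FJ, FQ, GQ, JQ, LN, LP, LT, LU, MQ, MR, NP, NU, PT, QR, QS, TU
  2-simplices (12): DEL, DET, DLU, DNP, DNU, DPT, ELN, ENU, ETU, LNP, LPT, LTU

so the chain groups are C_0 ≅ Z^16, C_1 ≅ Z^30, C_2 ≅ Z^12.

The boundary map ∂_1: C_1 → C_0 maps an edge to its endpoints' difference, ∂[p,q] = q − p. For instance
  ∂LT = T − L.
The 16×30 boundary matrix has rank 14 and Smith normal form diag(1,1,1,1,1,1,1,1,1,1,1,1,1,1).

Boundary ∂_2: C_2 → C_1 acts by ∂[p,q,r] = [q,r] − [p,r] + [p,q]. For instance
  ∂LPT = PT − LT + LP,
  ∂DNP = NP − DP + DN.
The 30×12 boundary matrix has rank 12 and Smith normal form diag(1,1,1,1,1,1,1,1,1,1,1,2).

Computing H_k = (kernel of ∂_k) / (image of ∂_{k+1}):

  H_0: rank C_0 − rank ∂_1 = 16 − 14 = 2, and the invariant factors of ∂_1 are all 1, so H_0 ≅ Z^2.
  H_1: rank ker ∂_1 − rank ∂_2 = (30 − 14) − 12 = 4, and ∂_2 has invariant factor 2 > 1, so H_1 ≅ Z^4 ⊕ Z/2Z.
  H_2: rank ker ∂_2 − rank ∂_3 = (12 − 12) − 0 = 0, and there is no ∂_3, so H_2 ≅ 0.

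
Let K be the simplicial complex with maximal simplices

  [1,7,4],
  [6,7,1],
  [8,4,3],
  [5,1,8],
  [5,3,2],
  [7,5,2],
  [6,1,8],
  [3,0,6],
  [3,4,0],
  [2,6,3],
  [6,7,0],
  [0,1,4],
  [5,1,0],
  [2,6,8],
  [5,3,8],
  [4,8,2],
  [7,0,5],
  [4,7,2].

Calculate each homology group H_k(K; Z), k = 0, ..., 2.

Take the total order 0 < 1 < 2 < 3 < 4 < 5 < 6 < 7 < 8 on the vertex set. Then K (dimension 2) consists of the simplices:

  0-simplices (9): [0], [1], [2], [3], [4], [5], [6], [7], [8]
  1-simplices (27): (27 of them)
  2-simplices (18): [0,1,4], [0,1,5], [0,3,4], [0,3,6], [0,5,7], [0,6,7], [1,4,7], [1,5,8], [1,6,7], [1,6,8], [2,3,5], [2,3,6], [2,4,7], [2,4,8], [2,5,7], [2,6,8], [3,4,8], [3,5,8]

giving chain groups C_0 ≅ Z^9, C_1 ≅ Z^27, C_2 ≅ Z^18.

The boundary map ∂_1: C_1 → C_0 is given by ∂[p,q] = [q] − [p].
The 9×27 boundary matrix has rank 8 and Smith normal form diag(1,1,1,1,1,1,1,1).

The boundary map ∂_2: C_2 → C_1 sends each 2-simplex [p,q,r] to [q,r] − [p,r] + [p,q]. For instance
  ∂[2,3,6] = [3,6] − [2,6] + [2,3],
  ∂[2,4,8] = [4,8] − [2,8] + [2,4].
The 27×18 boundary matrix has rank 18 and Smith normal form diag(1,1,1,1,1,1,1,1,1,1,1,1,1,1,1,1,1,2).

From H_k ≅ ker(∂_k) / im(∂_{k+1}) we obtain:

  H_0: rank C_0 − rank ∂_1 = 9 − 8 = 1, and the invariant factors of ∂_1 are all 1, so H_0 ≅ Z.
  H_1: rank ker ∂_1 − rank ∂_2 = (27 − 8) − 18 = 1, and ∂_2 has invariant factor 2 > 1, so H_1 ≅ Z × Z/2.
  H_2: rank ker ∂_2 − rank ∂_3 = (18 − 18) − 0 = 0, and there is no ∂_3, so H_2 ≅ 0.

H_0 = Z,  H_1 = Z × Z/2,  H_2 = 0.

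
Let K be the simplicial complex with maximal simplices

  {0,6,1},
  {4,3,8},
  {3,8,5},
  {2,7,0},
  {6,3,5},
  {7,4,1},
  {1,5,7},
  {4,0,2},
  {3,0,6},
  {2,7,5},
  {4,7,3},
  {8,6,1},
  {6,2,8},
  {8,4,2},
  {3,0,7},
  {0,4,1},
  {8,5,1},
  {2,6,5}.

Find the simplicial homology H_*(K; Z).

K has 9 vertices, 27 edges, 18 triangles.
rank ∂_0 = 0, rank ∂_1 = 8 ⇒ b_0 = 9 − 0 − 8 = 1; all invariant factors of ∂_1 are 1 so no torsion. So H_0 = Z.
rank ∂_1 = 8, rank ∂_2 = 18 ⇒ b_1 = 27 − 8 − 18 = 1; ∂_2 has invariant factor(s) [2] giving torsion. So H_1 = Z ⊕ Z/2Z.
rank ∂_2 = 18, rank ∂_3 = 0 ⇒ b_2 = 18 − 18 − 0 = 0. So H_2 = 0.

H_0 ≅ Z,  H_1 ≅ Z ⊕ Z/2Z,  H_2 = 0.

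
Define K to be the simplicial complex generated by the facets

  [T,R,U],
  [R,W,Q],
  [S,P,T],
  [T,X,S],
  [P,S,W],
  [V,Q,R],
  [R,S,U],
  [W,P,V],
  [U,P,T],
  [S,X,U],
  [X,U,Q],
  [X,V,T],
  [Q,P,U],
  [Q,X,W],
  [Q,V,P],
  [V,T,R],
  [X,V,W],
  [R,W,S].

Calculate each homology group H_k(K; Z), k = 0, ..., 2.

Order the vertices as P < Q < R < S < T < U < V < W < X. Listing each simplex with vertices in this order, K has dimension 2 with simplices:

  0-simplices (9): P, Q, R, S, T, U, V, W, X
  1-simplices (27): PQ, PS, PT, PU, PV, PW, QR, QU, QV, QW, QX, RS, RT, RU, RV, RW, ST, SU, SW, SX, TU, TV, TX, UX, VW, VX, WX
  2-simplices (18): PQU, PQV, PST, PSW, PTU, PVW, QRV, QRW, QUX, QWX, RSU, RSW, RTU, RTV, STX, SUX, TVX, VWX

Hence C_0 ≅ Z^9, C_1 ≅ Z^27, C_2 ≅ Z^18.

∂_1: C_1 → C_0 is given by ∂[p,q] = [q] − [p].
The 9×27 boundary matrix has rank 8 and Smith normal form diag(1,1,1,1,1,1,1,1).

∂_2: C_2 → C_1 maps a triangle to the signed sum of its edges. For instance
  ∂PST = ST − PT + PS,
  ∂RSW = SW − RW + RS.
This gives a 27×18 integer matrix of rank 18; reducing to Smith normal form yields diagonal entries (1,1,1,1,1,1,1,1,1,1,1,1,1,1,1,1,1,2).

Now H_k = ker ∂_k / im ∂_{k+1}, so:

  H_0: rank C_0 − rank ∂_1 = 9 − 8 = 1, and the invariant factors of ∂_1 are all 1, so H_0 = Z.
  H_1: rank ker ∂_1 − rank ∂_2 = (27 − 8) − 18 = 1, and ∂_2 has invariant factor 2 > 1, so H_1 = Z ⊕ Z/2Z.
  H_2: rank ker ∂_2 − rank ∂_3 = (18 − 18) − 0 = 0, and there is no ∂_3, so H_2 = 0.

(K is a triangulation of the Klein bottle.)

H_0 = Z,  H_1 = Z ⊕ Z/2Z,  H_2 = 0.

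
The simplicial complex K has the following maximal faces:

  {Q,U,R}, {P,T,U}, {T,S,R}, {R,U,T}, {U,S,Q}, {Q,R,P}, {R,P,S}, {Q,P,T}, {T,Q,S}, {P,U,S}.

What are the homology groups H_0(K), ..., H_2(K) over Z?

We work with the vertex ordering P < Q < R < S < T < U. The simplices of K, each written with vertices in increasing order, are:

  0-simplices (6): P, Q, R, S, T, U
  1-simplices (15): PQ, PR, PS, PT, PU, QR, QS, QT, QU, RS, RT, RU, ST, SU, TU
  2-simplices (10): PQR, PQT, PRS, PSU, PTU, QRU, QST, QSU, RST, RTU

Hence C_0 ≅ Z^6, C_1 ≅ Z^15, C_2 ≅ Z^10.

The boundary map ∂_1: C_1 → C_0 is given by ∂[p,q] = [q] − [p]. For instance
  ∂ST = T − S.
The resulting 6×15 matrix has rank 5, and its Smith normal form has invariant factors (1,1,1,1,1).

∂_2: C_2 → C_1 acts by ∂[p,q,r] = [q,r] − [p,r] + [p,q]. For instance
  ∂RTU = TU − RU + RT,
  ∂PRS = RS − PS + PR.
This gives a 15×10 integer matrix of rank 10; reducing to Smith normal form yields diagonal entries (1,1,1,1,1,1,1,1,1,2).

Now H_k = ker ∂_k / im ∂_{k+1}, so:

  H_0: rank C_0 − rank ∂_1 = 6 − 5 = 1, and the invariant factors of ∂_1 are all 1, so H_0 ≅ Z.
  H_1: rank ker ∂_1 − rank ∂_2 = (15 − 5) − 10 = 0, and ∂_2 has invariant factor 2 > 1, so H_1 ≅ Z_2.
  H_2: rank ker ∂_2 − rank ∂_3 = (10 − 10) − 0 = 0, and there is no ∂_3, so H_2 ≅ 0.

H_0 = Z,  H_1 = Z_2,  H_2 = 0.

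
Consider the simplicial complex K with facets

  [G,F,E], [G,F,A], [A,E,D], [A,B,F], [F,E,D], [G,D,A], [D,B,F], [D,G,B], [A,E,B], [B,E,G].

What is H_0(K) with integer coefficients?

H_0 ≅ Z.

Fix the vertex order A < B < D < E < F < G and write every simplex with vertices in increasing order. Then dim K = 2 and the simplices of K are:

  0-simplices (6): A, B, D, E, F, G
  1-simplices (15): AB, AD, AE, AF, AG, BD, BE, BF, BG, DE, DF, DG, EF, EG, FG
  2-simplices (10): ABE, ABF, ADE, ADG, AFG, BDF, BDG, BEG, DEF, EFG

so the chain groups are C_0 ≅ Z^6, C_1 ≅ Z^15, C_2 ≅ Z^10.

Boundary ∂_1: C_1 → C_0 is given by ∂[p,q] = [q] − [p]. For instance
  ∂BE = E − B.
The resulting 6×15 matrix has rank 5, and its Smith normal form has invariant factors (1,1,1,1,1).

The boundary map ∂_2: C_2 → C_1 sends each 2-simplex [p,q,r] to [q,r] − [p,r] + [p,q]. For instance
  ∂ADG = DG − AG + AD,
  ∂ABE = BE − AE + AB.
This gives a 15×10 integer matrix of rank 10; reducing to Smith normal form yields diagonal entries (1,1,1,1,1,1,1,1,1,2).

Reading off H_k = ker ∂_k / im ∂_{k+1}:

  H_0: rank C_0 − rank ∂_1 = 6 − 5 = 1, and the invariant factors of ∂_1 are all 1, so H_0 ≅ Z.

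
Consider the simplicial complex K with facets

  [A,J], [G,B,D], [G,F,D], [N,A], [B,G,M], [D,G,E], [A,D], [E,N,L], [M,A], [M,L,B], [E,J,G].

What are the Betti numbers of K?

K has 10 vertices, 20 edges, 7 triangles.
rank ∂_0 = 0, rank ∂_1 = 9 ⇒ b_0 = 10 − 0 − 9 = 1; all invariant factors of ∂_1 are 1 so no torsion. So H_0 ≅ Z.
rank ∂_1 = 9, rank ∂_2 = 7 ⇒ b_1 = 20 − 9 − 7 = 4; all invariant factors of ∂_2 are 1 so no torsion. So H_1 ≅ Z^4.
rank ∂_2 = 7, rank ∂_3 = 0 ⇒ b_2 = 7 − 7 − 0 = 0. So H_2 ≅ 0.

b_0 = 1, b_1 = 4, b_2 = 0.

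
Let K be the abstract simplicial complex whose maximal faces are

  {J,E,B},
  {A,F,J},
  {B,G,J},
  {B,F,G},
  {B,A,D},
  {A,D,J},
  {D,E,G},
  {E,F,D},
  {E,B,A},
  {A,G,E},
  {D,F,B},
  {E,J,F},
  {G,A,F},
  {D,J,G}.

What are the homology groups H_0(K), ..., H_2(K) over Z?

H_0 = Z,  H_1 = Z^2,  H_2 = Z.

K has 7 vertices, 21 edges, 14 triangles.
rank ∂_0 = 0, rank ∂_1 = 6 ⇒ b_0 = 7 − 0 − 6 = 1; all invariant factors of ∂_1 are 1 so no torsion. So H_0 ≅ Z.
rank ∂_1 = 6, rank ∂_2 = 13 ⇒ b_1 = 21 − 6 − 13 = 2; all invariant factors of ∂_2 are 1 so no torsion. So H_1 ≅ Z^2.
rank ∂_2 = 13, rank ∂_3 = 0 ⇒ b_2 = 14 − 13 − 0 = 1. So H_2 ≅ Z.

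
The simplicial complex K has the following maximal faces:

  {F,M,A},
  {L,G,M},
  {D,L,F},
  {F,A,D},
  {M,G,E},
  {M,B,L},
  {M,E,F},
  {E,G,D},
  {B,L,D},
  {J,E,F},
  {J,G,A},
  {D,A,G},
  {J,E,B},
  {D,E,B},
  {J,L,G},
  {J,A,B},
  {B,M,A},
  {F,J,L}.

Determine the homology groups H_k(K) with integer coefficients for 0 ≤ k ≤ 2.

K has 9 vertices, 27 edges, 18 triangles.
rank ∂_0 = 0, rank ∂_1 = 8 ⇒ b_0 = 9 − 0 − 8 = 1; all invariant factors of ∂_1 are 1 so no torsion. So H_0 ≅ Z.
rank ∂_1 = 8, rank ∂_2 = 17 ⇒ b_1 = 27 − 8 − 17 = 2; all invariant factors of ∂_2 are 1 so no torsion. So H_1 ≅ Z^2.
rank ∂_2 = 17, rank ∂_3 = 0 ⇒ b_2 = 18 − 17 − 0 = 1. So H_2 ≅ Z.

H_0 ≅ Z,  H_1 ≅ Z^2,  H_2 ≅ Z.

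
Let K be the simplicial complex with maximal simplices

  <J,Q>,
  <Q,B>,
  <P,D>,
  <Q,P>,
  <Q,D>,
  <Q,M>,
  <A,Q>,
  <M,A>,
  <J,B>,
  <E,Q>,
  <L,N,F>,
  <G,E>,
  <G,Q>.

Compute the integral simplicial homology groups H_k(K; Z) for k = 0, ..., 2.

H_0 = Z^2,  H_1 = Z^4,  H_2 = 0.

Take the total order A < B < D < E < F < G < J < L < M < N < P < Q on the vertex set. Then K (dimension 2) consists of the simplices:

  0-simplices (12): A, B, D, E, F, G, J, L, M, N, P, Q
  1-simplices (15): AM, AQ, BJ, BQ, DP, DQ, EG, EQ, FL, FN, GQ, JQ, LN, MQ, PQ
  2-simplices (1): FLN

giving chain groups C_0 ≅ Z^12, C_1 ≅ Z^15, C_2 ≅ Z^1.

∂_1: C_1 → C_0 maps an edge to its endpoints' difference, ∂[p,q] = q − p.
As a 12×15 matrix over Z this has rank 10, with invariant factors (1,1,1,1,1,1,1,1,1,1).

∂_2: C_2 → C_1 sends each 2-simplex [p,q,r] to [q,r] − [p,r] + [p,q]. For instance
  ∂FLN = LN − FN + FL.
This gives a 15×1 integer matrix of rank 1; reducing to Smith normal form yields diagonal entries (1).

Now H_k = ker ∂_k / im ∂_{k+1}, so:

  H_0: rank C_0 − rank ∂_1 = 12 − 10 = 2, and the invariant factors of ∂_1 are all 1, so H_0 = Z^2.
  H_1: rank ker ∂_1 − rank ∂_2 = (15 − 10) − 1 = 4, and the invariant factors of ∂_2 are all 1, so H_1 = Z^4.
  H_2: rank ker ∂_2 − rank ∂_3 = (1 − 1) − 0 = 0, and there is no ∂_3, so H_2 = 0.

As a check, the Euler characteristic is 12 − 15 + 1 = -2, which agrees with 2 − 4 + 0 = -2.
(K is a triangulation of the disjoint union of a wedge of 4 circles and the 2-simplex.)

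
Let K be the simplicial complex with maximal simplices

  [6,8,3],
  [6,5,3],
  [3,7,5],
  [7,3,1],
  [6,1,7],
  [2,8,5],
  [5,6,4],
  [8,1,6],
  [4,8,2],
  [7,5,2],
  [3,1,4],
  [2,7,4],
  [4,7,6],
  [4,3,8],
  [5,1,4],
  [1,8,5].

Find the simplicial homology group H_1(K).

H_1 ≅ Z^2.

Take the total order 1 < 2 < 3 < 4 < 5 < 6 < 7 < 8 on the vertex set. Then K (dimension 2) consists of the simplices:

  0-simplices (8): [1], [2], [3], [4], [5], [6], [7], [8]
  1-simplices (24): (24 of them)
  2-simplices (16): [1,3,4], [1,3,7], [1,4,5], [1,5,8], [1,6,7], [1,6,8], [2,4,7], [2,4,8], [2,5,7], [2,5,8], [3,4,8], [3,5,6], [3,5,7], [3,6,8], [4,5,6], [4,6,7]

giving chain groups C_0 ≅ Z^8, C_1 ≅ Z^24, C_2 ≅ Z^16.

Boundary ∂_1: C_1 → C_0 maps an edge to its endpoints' difference, ∂[p,q] = q − p.
As a 8×24 matrix over Z this has rank 7, with invariant factors (1,1,1,1,1,1,1).

Boundary ∂_2: C_2 → C_1 sends each 2-simplex [p,q,r] to [q,r] − [p,r] + [p,q]. For instance
  ∂[1,4,5] = [4,5] − [1,5] + [1,4],
  ∂[2,4,7] = [4,7] − [2,7] + [2,4].
This gives a 24×16 integer matrix of rank 15; reducing to Smith normal form yields diagonal entries (1,1,1,1,1,1,1,1,1,1,1,1,1,1,1).

Computing H_k = (kernel of ∂_k) / (image of ∂_{k+1}):

  H_1: rank ker ∂_1 − rank ∂_2 = (24 − 7) − 15 = 2, and the invariant factors of ∂_2 are all 1, so H_1 = Z^2.

(K is a triangulation of the torus T^2.)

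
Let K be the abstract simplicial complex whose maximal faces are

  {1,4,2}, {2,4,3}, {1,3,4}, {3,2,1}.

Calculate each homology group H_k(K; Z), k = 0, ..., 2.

H_0 ≅ Z,  H_1 = 0,  H_2 ≅ Z.

K has 4 vertices, 6 edges, 4 triangles.
rank ∂_0 = 0, rank ∂_1 = 3 ⇒ b_0 = 4 − 0 − 3 = 1; all invariant factors of ∂_1 are 1 so no torsion. So H_0 ≅ Z.
rank ∂_1 = 3, rank ∂_2 = 3 ⇒ b_1 = 6 − 3 − 3 = 0; all invariant factors of ∂_2 are 1 so no torsion. So H_1 ≅ 0.
rank ∂_2 = 3, rank ∂_3 = 0 ⇒ b_2 = 4 − 3 − 0 = 1. So H_2 ≅ Z.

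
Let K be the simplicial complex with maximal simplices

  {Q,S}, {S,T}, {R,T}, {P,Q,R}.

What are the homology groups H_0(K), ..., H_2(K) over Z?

H_0 = Z,  H_1 = Z,  H_2 = 0.

Take the total order P < Q < R < S < T on the vertex set. Then K (dimension 2) consists of the simplices:

  0-simplices (5): P, Q, R, S, T
  1-simplices (6): PQ, PR, QR, QS, RT, ST
  2-simplices (1): PQR

giving chain groups C_0 ≅ Z^5, C_1 ≅ Z^6, C_2 ≅ Z^1.

The boundary map ∂_1: C_1 → C_0 sends each edge [p,q] (with p < q) to q − p. For instance
  ∂ST = T − S.
As a 5×6 matrix over Z this has rank 4, with invariant factors (1,1,1,1).

The boundary map ∂_2: C_2 → C_1 sends each 2-simplex [p,q,r] to [q,r] − [p,r] + [p,q]. For instance
  ∂PQR = QR − PR + PQ.
This gives a 6×1 integer matrix of rank 1; reducing to Smith normal form yields diagonal entries (1).

Computing H_k = (kernel of ∂_k) / (image of ∂_{k+1}):

  H_0: rank C_0 − rank ∂_1 = 5 − 4 = 1, and the invariant factors of ∂_1 are all 1, so H_0 = Z.
  H_1: rank ker ∂_1 − rank ∂_2 = (6 − 4) − 1 = 1, and the invariant factors of ∂_2 are all 1, so H_1 = Z.
  H_2: rank ker ∂_2 − rank ∂_3 = (1 − 1) − 0 = 0, and there is no ∂_3, so H_2 = 0.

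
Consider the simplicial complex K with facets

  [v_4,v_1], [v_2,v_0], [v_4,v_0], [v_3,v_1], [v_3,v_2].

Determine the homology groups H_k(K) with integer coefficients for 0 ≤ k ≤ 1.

Fix the vertex order v_0 < v_1 < v_2 < v_3 < v_4 and write every simplex with vertices in increasing order. Then dim K = 1 and the simplices of K are:

  0-simplices (5): [v_0], [v_1], [v_2], [v_3], [v_4]
  1-simplices (5): [v_0,v_2], [v_0,v_4], [v_1,v_3], [v_1,v_4], [v_2,v_3]

Hence C_0 ≅ Z^5, C_1 ≅ Z^5.

The boundary map ∂_1: C_1 → C_0 is given by ∂[p,q] = [q] − [p].
The 5×5 boundary matrix has rank 4 and Smith normal form diag(1,1,1,1).

Computing H_k = (kernel of ∂_k) / (image of ∂_{k+1}):

  H_0: rank C_0 − rank ∂_1 = 5 − 4 = 1, and the invariant factors of ∂_1 are all 1, so H_0 = Z.
  H_1: rank ker ∂_1 − rank ∂_2 = (5 − 4) − 0 = 1, and there is no ∂_2, so H_1 = Z.

H_0 = Z,  H_1 = Z.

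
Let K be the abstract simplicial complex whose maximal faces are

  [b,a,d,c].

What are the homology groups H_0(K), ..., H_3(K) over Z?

H_0 = Z,  H_1 = 0,  H_2 = 0,  H_3 = 0.

K has 4 vertices, 6 edges, 4 triangles, 1 3-simplex.
rank ∂_0 = 0, rank ∂_1 = 3 ⇒ b_0 = 4 − 0 − 3 = 1; all invariant factors of ∂_1 are 1 so no torsion. So H_0 ≅ Z.
rank ∂_1 = 3, rank ∂_2 = 3 ⇒ b_1 = 6 − 3 − 3 = 0; all invariant factors of ∂_2 are 1 so no torsion. So H_1 ≅ 0.
rank ∂_2 = 3, rank ∂_3 = 1 ⇒ b_2 = 4 − 3 − 1 = 0; all invariant factors of ∂_3 are 1 so no torsion. So H_2 ≅ 0.
rank ∂_3 = 1, rank ∂_4 = 0 ⇒ b_3 = 1 − 1 − 0 = 0. So H_3 ≅ 0.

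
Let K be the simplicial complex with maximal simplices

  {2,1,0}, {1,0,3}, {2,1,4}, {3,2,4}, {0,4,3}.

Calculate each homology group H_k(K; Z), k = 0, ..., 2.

Order the vertices as 0 < 1 < 2 < 3 < 4. Listing each simplex with vertices in this order, K has dimension 2 with simplices:

  0-simplices (5): [0], [1], [2], [3], [4]
  1-simplices (10): [0,1], [0,2], [0,3], [0,4], [1,2], [1,3], [1,4], [2,3], [2,4], [3,4]
  2-simplices (5): [0,1,2], [0,1,3], [0,3,4], [1,2,4], [2,3,4]

giving chain groups C_0 ≅ Z^5, C_1 ≅ Z^10, C_2 ≅ Z^5.

The boundary map ∂_1: C_1 → C_0 maps an edge to its endpoints' difference, ∂[p,q] = q − p. For instance
  ∂[1,4] = [4] − [1].
The 5×10 boundary matrix has rank 4 and Smith normal form diag(1,1,1,1).

∂_2: C_2 → C_1 sends each 2-simplex [p,q,r] to [q,r] − [p,r] + [p,q]. For instance
  ∂[0,1,2] = [1,2] − [0,2] + [0,1],
  ∂[1,2,4] = [2,4] − [1,4] + [1,2].
This gives a 10×5 integer matrix of rank 5; reducing to Smith normal form yields diagonal entries (1,1,1,1,1).

From H_k ≅ ker(∂_k) / im(∂_{k+1}) we obtain:

  H_0: rank C_0 − rank ∂_1 = 5 − 4 = 1, and the invariant factors of ∂_1 are all 1, so H_0 = Z.
  H_1: rank ker ∂_1 − rank ∂_2 = (10 − 4) − 5 = 1, and the invariant factors of ∂_2 are all 1, so H_1 = Z.
  H_2: rank ker ∂_2 − rank ∂_3 = (5 − 5) − 0 = 0, and there is no ∂_3, so H_2 = 0.

H_0 ≅ Z,  H_1 ≅ Z,  H_2 = 0.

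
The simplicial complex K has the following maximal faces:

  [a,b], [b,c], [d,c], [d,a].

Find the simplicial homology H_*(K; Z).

H_0 ≅ Z,  H_1 ≅ Z.

We work with the vertex ordering a < b < c < d. The simplices of K, each written with vertices in increasing order, are:

  0-simplices (4): a, b, c, d
  1-simplices (4): ab, ad, bc, cd

so the chain groups are C_0 ≅ Z^4, C_1 ≅ Z^4.

Boundary ∂_1: C_1 → C_0 sends each edge [p,q] (with p < q) to q − p. For instance
  ∂ad = d − a.
This gives a 4×4 integer matrix of rank 3; reducing to Smith normal form yields diagonal entries (1,1,1).

Computing H_k = (kernel of ∂_k) / (image of ∂_{k+1}):

  H_0: rank C_0 − rank ∂_1 = 4 − 3 = 1, and the invariant factors of ∂_1 are all 1, so H_0 = Z.
  H_1: rank ker ∂_1 − rank ∂_2 = (4 − 3) − 0 = 1, and there is no ∂_2, so H_1 = Z.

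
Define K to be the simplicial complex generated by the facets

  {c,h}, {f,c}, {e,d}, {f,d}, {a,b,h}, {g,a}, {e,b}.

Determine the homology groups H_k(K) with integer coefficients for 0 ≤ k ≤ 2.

Take the total order a < b < c < d < e < f < g < h on the vertex set. Then K (dimension 2) consists of the simplices:

  0-simplices (8): a, b, c, d, e, f, g, h
  1-simplices (9): ab, ag, ah, be, bh, cf, ch, de, df
  2-simplices (1): abh

so the chain groups are C_0 ≅ Z^8, C_1 ≅ Z^9, C_2 ≅ Z^1.

The boundary map ∂_1: C_1 → C_0 maps an edge to its endpoints' difference, ∂[p,q] = q − p.
As a 8×9 matrix over Z this has rank 7, with invariant factors (1,1,1,1,1,1,1).

∂_2: C_2 → C_1 sends each 2-simplex [p,q,r] to [q,r] − [p,r] + [p,q]. For instance
  ∂abh = bh − ah + ab.
The 9×1 boundary matrix has rank 1 and Smith normal form diag(1).

Computing H_k = (kernel of ∂_k) / (image of ∂_{k+1}):

  H_0: rank C_0 − rank ∂_1 = 8 − 7 = 1, and the invariant factors of ∂_1 are all 1, so H_0 ≅ Z.
  H_1: rank ker ∂_1 − rank ∂_2 = (9 − 7) − 1 = 1, and the invariant factors of ∂_2 are all 1, so H_1 ≅ Z.
  H_2: rank ker ∂_2 − rank ∂_3 = (1 − 1) − 0 = 0, and there is no ∂_3, so H_2 ≅ 0.

H_0 ≅ Z,  H_1 ≅ Z,  H_2 = 0.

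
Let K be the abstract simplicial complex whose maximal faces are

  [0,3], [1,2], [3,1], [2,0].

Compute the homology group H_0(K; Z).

H_0 ≅ Z.

Order the vertices as 0 < 1 < 2 < 3. Listing each simplex with vertices in this order, K has dimension 1 with simplices:

  0-simplices (4): [0], [1], [2], [3]
  1-simplices (4): [0,2], [0,3], [1,2], [1,3]

giving chain groups C_0 ≅ Z^4, C_1 ≅ Z^4.

Boundary ∂_1: C_1 → C_0 is given by ∂[p,q] = [q] − [p]. For instance
  ∂[1,3] = [3] − [1].
The resulting 4×4 matrix has rank 3, and its Smith normal form has invariant factors (1,1,1).

Reading off H_k = ker ∂_k / im ∂_{k+1}:

  H_0: rank C_0 − rank ∂_1 = 4 − 3 = 1, and the invariant factors of ∂_1 are all 1, so H_0 = Z.

(K is a triangulation of the circle S^1.)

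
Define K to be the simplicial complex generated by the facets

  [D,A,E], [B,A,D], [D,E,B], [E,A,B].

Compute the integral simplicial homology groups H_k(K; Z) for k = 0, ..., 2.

H_0 = Z,  H_1 = 0,  H_2 = Z.

Take the total order A < B < D < E on the vertex set. Then K (dimension 2) consists of the simplices:

  0-simplices (4): A, B, D, E
  1-simplices (6): AB, AD, AE, BD, BE, DE
  2-simplices (4): ABD, ABE, ADE, BDE

Hence C_0 ≅ Z^4, C_1 ≅ Z^6, C_2 ≅ Z^4.

∂_1: C_1 → C_0 maps an edge to its endpoints' difference, ∂[p,q] = q − p. For instance
  ∂AB = B − A.
The resulting 4×6 matrix has rank 3, and its Smith normal form has invariant factors (1,1,1).

∂_2: C_2 → C_1 acts by ∂[p,q,r] = [q,r] − [p,r] + [p,q]. For instance
  ∂ABD = BD − AD + AB,
  ∂BDE = DE − BE + BD.
The 6×4 boundary matrix has rank 3 and Smith normal form diag(1,1,1).

Reading off H_k = ker ∂_k / im ∂_{k+1}:

  H_0: rank C_0 − rank ∂_1 = 4 − 3 = 1, and the invariant factors of ∂_1 are all 1, so H_0 ≅ Z.
  H_1: rank ker ∂_1 − rank ∂_2 = (6 − 3) − 3 = 0, and the invariant factors of ∂_2 are all 1, so H_1 ≅ 0.
  H_2: rank ker ∂_2 − rank ∂_3 = (4 − 3) − 0 = 1, and there is no ∂_3, so H_2 ≅ Z.

As a check, the Euler characteristic is 4 − 6 + 4 = 2, which agrees with 1 − 0 + 1 = 2.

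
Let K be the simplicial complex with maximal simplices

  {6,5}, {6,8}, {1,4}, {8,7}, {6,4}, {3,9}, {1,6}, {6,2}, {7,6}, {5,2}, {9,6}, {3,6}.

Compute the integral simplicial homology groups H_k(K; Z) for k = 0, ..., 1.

H_0 ≅ Z,  H_1 ≅ Z^4.

Order the vertices as 1 < 2 < 3 < 4 < 5 < 6 < 7 < 8 < 9. Listing each simplex with vertices in this order, K has dimension 1 with simplices:

  0-simplices (9): [1], [2], [3], [4], [5], [6], [7], [8], [9]
  1-simplices (12): [1,4], [1,6], [2,5], [2,6], [3,6], [3,9], [4,6], [5,6], [6,7], [6,8], [6,9], [7,8]

so the chain groups are C_0 ≅ Z^9, C_1 ≅ Z^12.

Boundary ∂_1: C_1 → C_0 maps an edge to its endpoints' difference, ∂[p,q] = q − p.
The 9×12 boundary matrix has rank 8 and Smith normal form diag(1,1,1,1,1,1,1,1).

Now H_k = ker ∂_k / im ∂_{k+1}, so:

  H_0: rank C_0 − rank ∂_1 = 9 − 8 = 1, and the invariant factors of ∂_1 are all 1, so H_0 = Z.
  H_1: rank ker ∂_1 − rank ∂_2 = (12 − 8) − 0 = 4, and there is no ∂_2, so H_1 = Z^4.

As a check, the Euler characteristic is 9 − 12 = -3, which agrees with 1 − 4 = -3.
(K is a triangulation of a wedge of 4 circles.)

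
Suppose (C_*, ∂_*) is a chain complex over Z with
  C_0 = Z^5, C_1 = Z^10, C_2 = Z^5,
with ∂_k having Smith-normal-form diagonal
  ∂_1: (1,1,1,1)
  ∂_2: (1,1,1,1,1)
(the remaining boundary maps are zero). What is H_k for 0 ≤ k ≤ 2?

H_0 = Z,  H_1 = Z,  H_2 = 0.

H_0: b_0 = 5 − 0 − 4 = 1; torsion from ∂_1 factors > 1: none. So H_0 = Z.
H_1: b_1 = 10 − 4 − 5 = 1; torsion from ∂_2 factors > 1: none. So H_1 = Z.
H_2: b_2 = 5 − 5 − 0 = 0; torsion from ∂_3 factors > 1: none. So H_2 = 0.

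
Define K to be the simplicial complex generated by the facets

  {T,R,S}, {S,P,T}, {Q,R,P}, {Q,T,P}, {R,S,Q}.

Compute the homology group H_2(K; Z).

H_2 ≅ 0.

We work with the vertex ordering P < Q < R < S < T. The simplices of K, each written with vertices in increasing order, are:

  0-simplices (5): P, Q, R, S, T
  1-simplices (10): PQ, PR, PS, PT, QR, QS, QT, RS, RT, ST
  2-simplices (5): PQR, PQT, PST, QRS, RST

giving chain groups C_0 ≅ Z^5, C_1 ≅ Z^10, C_2 ≅ Z^5.

∂_1: C_1 → C_0 is given by ∂[p,q] = [q] − [p].
As a 5×10 matrix over Z this has rank 4, with invariant factors (1,1,1,1).

The boundary map ∂_2: C_2 → C_1 sends each 2-simplex [p,q,r] to [q,r] − [p,r] + [p,q]. For instance
  ∂PQR = QR − PR + PQ,
  ∂RST = ST − RT + RS.
The 10×5 boundary matrix has rank 5 and Smith normal form diag(1,1,1,1,1).

From H_k ≅ ker(∂_k) / im(∂_{k+1}) we obtain:

  H_2: rank ker ∂_2 − rank ∂_3 = (5 − 5) − 0 = 0, and there is no ∂_3, so H_2 ≅ 0.

(K is a triangulation of the Möbius band.)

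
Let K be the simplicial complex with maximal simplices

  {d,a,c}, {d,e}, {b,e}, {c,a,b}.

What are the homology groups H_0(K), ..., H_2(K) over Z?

H_0 = Z,  H_1 = Z,  H_2 = 0.

Take the total order a < b < c < d < e on the vertex set. Then K (dimension 2) consists of the simplices:

  0-simplices (5): a, b, c, d, e
  1-simplices (7): ab, ac, ad, bc, be, cd, de
  2-simplices (2): abc, acd

giving chain groups C_0 ≅ Z^5, C_1 ≅ Z^7, C_2 ≅ Z^2.

The boundary map ∂_1: C_1 → C_0 is given by ∂[p,q] = [q] − [p].
As a 5×7 matrix over Z this has rank 4, with invariant factors (1,1,1,1).

Boundary ∂_2: C_2 → C_1 sends each 2-simplex [p,q,r] to [q,r] − [p,r] + [p,q]. For instance
  ∂acd = cd − ad + ac,
  ∂abc = bc − ac + ab.
As a 7×2 matrix over Z this has rank 2, with invariant factors (1,1).

Reading off H_k = ker ∂_k / im ∂_{k+1}:

  H_0: rank C_0 − rank ∂_1 = 5 − 4 = 1, and the invariant factors of ∂_1 are all 1, so H_0 ≅ Z.
  H_1: rank ker ∂_1 − rank ∂_2 = (7 − 4) − 2 = 1, and the invariant factors of ∂_2 are all 1, so H_1 ≅ Z.
  H_2: rank ker ∂_2 − rank ∂_3 = (2 − 2) − 0 = 0, and there is no ∂_3, so H_2 ≅ 0.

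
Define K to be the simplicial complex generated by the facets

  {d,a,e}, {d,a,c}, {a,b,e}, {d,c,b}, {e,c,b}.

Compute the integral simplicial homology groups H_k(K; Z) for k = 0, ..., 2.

H_0 ≅ Z,  H_1 ≅ Z,  H_2 = 0.

We work with the vertex ordering a < b < c < d < e. The simplices of K, each written with vertices in increasing order, are:

  0-simplices (5): a, b, c, d, e
  1-simplices (10): ab, ac, ad, ae, bc, bd, be, cd, ce, de
  2-simplices (5): abe, acd, ade, bcd, bce

so the chain groups are C_0 ≅ Z^5, C_1 ≅ Z^10, C_2 ≅ Z^5.

Boundary ∂_1: C_1 → C_0 maps an edge to its endpoints' difference, ∂[p,q] = q − p.
This gives a 5×10 integer matrix of rank 4; reducing to Smith normal form yields diagonal entries (1,1,1,1).

Boundary ∂_2: C_2 → C_1 sends each 2-simplex [p,q,r] to [q,r] − [p,r] + [p,q]. For instance
  ∂ade = de − ae + ad,
  ∂bcd = cd − bd + bc.
As a 10×5 matrix over Z this has rank 5, with invariant factors (1,1,1,1,1).

Now H_k = ker ∂_k / im ∂_{k+1}, so:

  H_0: rank C_0 − rank ∂_1 = 5 − 4 = 1, and the invariant factors of ∂_1 are all 1, so H_0 ≅ Z.
  H_1: rank ker ∂_1 − rank ∂_2 = (10 − 4) − 5 = 1, and the invariant factors of ∂_2 are all 1, so H_1 ≅ Z.
  H_2: rank ker ∂_2 − rank ∂_3 = (5 − 5) − 0 = 0, and there is no ∂_3, so H_2 ≅ 0.

As a check, the Euler characteristic is 5 − 10 + 5 = 0, which agrees with 1 − 1 + 0 = 0.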